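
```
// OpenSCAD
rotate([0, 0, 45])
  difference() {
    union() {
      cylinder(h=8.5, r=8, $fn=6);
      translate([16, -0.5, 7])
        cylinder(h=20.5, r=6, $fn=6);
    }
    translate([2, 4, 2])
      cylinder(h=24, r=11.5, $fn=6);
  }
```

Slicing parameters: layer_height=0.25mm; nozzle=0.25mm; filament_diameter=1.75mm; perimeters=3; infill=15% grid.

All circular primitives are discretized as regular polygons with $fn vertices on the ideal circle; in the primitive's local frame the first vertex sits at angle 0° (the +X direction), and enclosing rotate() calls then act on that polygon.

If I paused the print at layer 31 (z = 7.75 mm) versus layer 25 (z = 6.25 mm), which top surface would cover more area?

Layer 31 (z = 7.75): the cylinder: section is a regular 6-gon, circumradius r=8 (area = (6/2)·8.000²·sin(360°/6) = 166.28 mm²); the cylinder at (16, -0.5): section is a regular 6-gon, circumradius r=6 (area = (6/2)·6.000²·sin(360°/6) = 93.53 mm²); Taking the union: the 2 present regions are separate (no shared area or edge), so areas and boundary lengths simply add and each stays a separate island — area = 259.81 mm²; the cylinder at (2, 4): section is a regular 6-gon, circumradius r=11.5 (area = (6/2)·11.500²·sin(360°/6) = 343.60 mm²); After the difference (first − rest): starting from the result so far (259.81 mm²), the r=11.5 cylinder at (2, 4) partially overlaps it — only the 157.64 mm² overlap (of its 343.60 mm²) is removed, clipping the outline — area = 102.17 mm²; (rotated 45° about Z; rotation is an isometry so areas/perimeters/island counts are preserved). So its area = 102.17 mm². Layer 25 (z = 6.25): the r=8 cylinder gives a regular 6-gon of circumradius 8 (constant along its height) (area = (6/2)·8.000²·sin(360°/6) = 166.28 mm²); the cylinder at (16, -0.5) is absent (z outside [7, 27.5]); Taking the union: only the r=8 cylinder is present, so the union is just that shape — area = 166.28 mm²; the cylinder at (2, 4): section is a regular 6-gon, circumradius r=11.5 (area = (6/2)·11.500²·sin(360°/6) = 343.60 mm²); After the difference (first − rest): starting from the result so far (166.28 mm²), the r=11.5 cylinder at (2, 4) partially overlaps it — only the 152.88 mm² overlap (of its 343.60 mm²) is removed, clipping the outline — area = 13.40 mm²; (whole slice rotated 45° about Z — lengths, areas and connectivity unchanged). So its area = 13.40 mm². Layer 31 is larger (102.17 vs 13.40 mm²).

layer 31 (z = 7.75 mm)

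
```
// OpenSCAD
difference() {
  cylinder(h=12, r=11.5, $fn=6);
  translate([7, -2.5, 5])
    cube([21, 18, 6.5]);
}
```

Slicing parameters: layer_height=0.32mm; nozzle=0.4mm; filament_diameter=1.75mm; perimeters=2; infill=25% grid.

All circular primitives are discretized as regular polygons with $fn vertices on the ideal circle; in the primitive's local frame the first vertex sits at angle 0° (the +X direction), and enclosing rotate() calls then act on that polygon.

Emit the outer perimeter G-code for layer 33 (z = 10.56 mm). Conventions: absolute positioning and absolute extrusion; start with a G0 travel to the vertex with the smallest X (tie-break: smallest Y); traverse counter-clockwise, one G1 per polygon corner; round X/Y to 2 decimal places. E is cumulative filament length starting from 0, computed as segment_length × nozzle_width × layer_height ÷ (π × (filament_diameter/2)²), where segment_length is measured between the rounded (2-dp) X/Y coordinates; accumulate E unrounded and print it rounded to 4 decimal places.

At z = 10.56 mm: the cylinder: section is a regular 6-gon, circumradius r=11.5; the cube at (7, -2.5) (footprint 21×18) is included at this height; After the difference (first − rest): starting from the r=11.5 cylinder, the 21×18 cube at (7, -2.5) partially overlaps it — only the 26.98 mm² overlap (of its 378.00 mm²) is removed, clipping the outline — 1 connected region. The outline is a single polygon with 8 vertices. Extrusion per mm of travel: 0.4 × 0.32 / (π × 0.875²) = 0.053216. Accumulating E over each segment gives final E = 3.7502.

G0 X-11.50 Y0.00 Z10.56
G1 X-5.75 Y-9.96 E0.6120
G1 X5.75 Y-9.96 E1.2240
G1 X10.06 Y-2.50 E1.6825
G1 X7.00 Y-2.50 E1.8453
G1 X7.00 Y7.79 E2.3929
G1 X5.75 Y9.96 E2.5262
G1 X-5.75 Y9.96 E3.1382
G1 X-11.50 Y0.00 E3.7502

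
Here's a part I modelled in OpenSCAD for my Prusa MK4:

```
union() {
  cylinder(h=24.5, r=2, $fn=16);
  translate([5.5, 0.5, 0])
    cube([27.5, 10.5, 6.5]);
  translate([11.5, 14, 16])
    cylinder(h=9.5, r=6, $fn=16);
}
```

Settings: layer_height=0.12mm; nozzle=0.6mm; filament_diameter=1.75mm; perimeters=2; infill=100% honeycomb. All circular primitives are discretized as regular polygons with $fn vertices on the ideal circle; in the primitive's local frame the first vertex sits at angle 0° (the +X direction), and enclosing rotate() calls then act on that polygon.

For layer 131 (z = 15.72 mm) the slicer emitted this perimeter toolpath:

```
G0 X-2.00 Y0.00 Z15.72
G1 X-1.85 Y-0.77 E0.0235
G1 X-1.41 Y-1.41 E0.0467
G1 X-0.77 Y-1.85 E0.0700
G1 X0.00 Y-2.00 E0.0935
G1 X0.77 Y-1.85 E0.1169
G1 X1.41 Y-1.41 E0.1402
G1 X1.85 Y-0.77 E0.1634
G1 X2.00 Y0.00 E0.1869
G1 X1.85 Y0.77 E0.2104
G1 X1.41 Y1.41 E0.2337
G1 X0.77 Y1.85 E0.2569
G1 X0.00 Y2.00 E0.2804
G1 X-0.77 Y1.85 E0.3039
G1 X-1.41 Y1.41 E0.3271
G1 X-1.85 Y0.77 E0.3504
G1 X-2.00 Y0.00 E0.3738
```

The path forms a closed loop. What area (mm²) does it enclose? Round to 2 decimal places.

12.25 mm²

Apply the shoelace formula to the sequence of (X, Y) vertices; enclosed area = 12.25 mm².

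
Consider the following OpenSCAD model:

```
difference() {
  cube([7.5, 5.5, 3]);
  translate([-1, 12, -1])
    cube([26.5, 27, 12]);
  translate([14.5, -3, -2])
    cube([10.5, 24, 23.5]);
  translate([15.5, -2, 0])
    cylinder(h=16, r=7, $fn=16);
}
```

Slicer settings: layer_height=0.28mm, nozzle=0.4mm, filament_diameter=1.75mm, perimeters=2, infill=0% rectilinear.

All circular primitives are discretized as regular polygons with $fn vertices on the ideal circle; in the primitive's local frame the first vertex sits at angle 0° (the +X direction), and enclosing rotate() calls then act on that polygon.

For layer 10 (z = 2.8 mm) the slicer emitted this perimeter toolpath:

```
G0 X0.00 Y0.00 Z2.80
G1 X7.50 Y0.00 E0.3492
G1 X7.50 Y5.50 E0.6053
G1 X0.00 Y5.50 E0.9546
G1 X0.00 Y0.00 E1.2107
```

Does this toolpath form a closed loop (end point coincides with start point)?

yes

Start point (G0): (0.00, 0.00). End point (last G1): the path returns to the start — closed.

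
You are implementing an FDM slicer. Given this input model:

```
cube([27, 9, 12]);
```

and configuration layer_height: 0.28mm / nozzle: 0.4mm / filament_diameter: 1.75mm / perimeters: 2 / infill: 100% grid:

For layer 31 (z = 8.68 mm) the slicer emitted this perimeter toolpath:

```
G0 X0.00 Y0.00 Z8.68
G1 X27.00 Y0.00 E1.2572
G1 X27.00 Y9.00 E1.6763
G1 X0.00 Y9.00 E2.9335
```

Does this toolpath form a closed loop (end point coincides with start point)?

Start point (G0): (0.00, 0.00). End point (last G1): the path does not return to the start — open.

no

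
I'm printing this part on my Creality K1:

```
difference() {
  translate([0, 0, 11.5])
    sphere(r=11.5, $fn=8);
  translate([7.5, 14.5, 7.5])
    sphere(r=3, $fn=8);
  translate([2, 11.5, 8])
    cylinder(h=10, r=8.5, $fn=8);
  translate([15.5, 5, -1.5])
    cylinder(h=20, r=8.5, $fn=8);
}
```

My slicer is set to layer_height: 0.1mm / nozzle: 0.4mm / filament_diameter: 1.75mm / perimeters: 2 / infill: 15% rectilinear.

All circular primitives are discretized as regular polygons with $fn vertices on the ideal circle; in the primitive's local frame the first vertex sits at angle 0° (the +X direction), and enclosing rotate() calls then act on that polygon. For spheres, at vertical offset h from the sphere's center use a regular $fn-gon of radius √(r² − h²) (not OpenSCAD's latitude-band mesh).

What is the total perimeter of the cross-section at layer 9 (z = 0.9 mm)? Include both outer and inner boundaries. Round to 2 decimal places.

27.31 mm

At z = 0.9 mm: the r=11.5 sphere contributes a regular 8-gon of circumradius √(11.5²−10.6²) = 4.460 (perimeter = 2·8·4.460·sin(180°/8) = 27.31 mm); the sphere at (7.5, 14.5) is absent (|z−center|=6.600 > r=3); the cylinder at (2, 11.5) is absent (z outside [8, 18]); the r=8.5 cylinder at (15.5, 5) contributes a regular 8-gon of circumradius 8.5 (perimeter = 2·8·8.500·sin(180°/8) = 52.04 mm); Taking the first minus the rest: starting from the r=11.5 sphere, the r=8.5 cylinder at (15.5, 5) misses the remaining region (no effect) — boundary = 27.31 mm. Overall, the cross-section is a single solid region. Total boundary length (outer) = 27.31 mm.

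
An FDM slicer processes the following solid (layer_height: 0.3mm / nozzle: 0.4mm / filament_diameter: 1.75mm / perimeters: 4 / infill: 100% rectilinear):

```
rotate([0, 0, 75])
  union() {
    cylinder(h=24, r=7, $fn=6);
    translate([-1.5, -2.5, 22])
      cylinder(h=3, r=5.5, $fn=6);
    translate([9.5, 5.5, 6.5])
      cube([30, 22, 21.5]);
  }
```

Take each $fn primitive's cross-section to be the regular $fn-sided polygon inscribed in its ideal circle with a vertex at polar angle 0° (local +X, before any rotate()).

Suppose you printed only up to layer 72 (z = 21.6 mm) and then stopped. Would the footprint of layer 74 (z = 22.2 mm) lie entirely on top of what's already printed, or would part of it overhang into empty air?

part overhangs

Compare the two slices. At z = 21.6: the cylinder: section is a regular 6-gon, circumradius r=7 (area = (6/2)·7.000²·sin(360°/6) = 127.31 mm²); the cylinder at (-1.5, -2.5) does not reach this height (z outside [22, 25]); the cube at (9.5, 5.5) (footprint 30×22) is included at this height (area 660.00 mm²); Taking the union: the 2 present regions are separate (no shared area or edge), so areas and boundary lengths simply add and each stays a separate island — area = 787.31 mm²; (whole slice rotated 75° about Z — lengths, areas and connectivity unchanged). At z = 22.2: the r=7 cylinder gives a regular 6-gon of circumradius 7 (constant along its height) (area = (6/2)·7.000²·sin(360°/6) = 127.31 mm²); the r=5.5 cylinder at (-1.5, -2.5) gives a regular 6-gon of circumradius 5.5 (constant along its height) (area = (6/2)·5.500²·sin(360°/6) = 78.59 mm²); the cube at (9.5, 5.5) (footprint 30×22) is included at this height (area 660.00 mm²); Merging all regions: the regions partially overlap — summed areas 865.90 mm² minus the doubly-counted overlap 65.11 mm² gives 800.79 mm² — area = 800.79 mm²; (rotated 75° about Z; rotation is an isometry so areas/perimeters/island counts are preserved). Checking containment: at z = 22.2 the cross-section extends beyond the z = 21.6 cross-section by about 13.48 mm².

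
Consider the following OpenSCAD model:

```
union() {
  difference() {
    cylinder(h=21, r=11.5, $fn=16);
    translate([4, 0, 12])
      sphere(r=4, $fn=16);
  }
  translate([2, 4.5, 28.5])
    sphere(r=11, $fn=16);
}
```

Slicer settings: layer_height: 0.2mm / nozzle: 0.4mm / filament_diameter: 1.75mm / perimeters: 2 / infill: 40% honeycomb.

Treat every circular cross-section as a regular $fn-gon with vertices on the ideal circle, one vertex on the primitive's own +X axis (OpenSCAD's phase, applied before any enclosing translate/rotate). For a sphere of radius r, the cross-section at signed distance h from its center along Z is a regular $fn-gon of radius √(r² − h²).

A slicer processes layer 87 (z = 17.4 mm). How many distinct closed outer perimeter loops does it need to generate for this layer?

At z = 17.4 mm: the cylinder: section is a regular 16-gon, circumradius r=11.5; the sphere at (4, 0) does not reach this height (|z−center|=5.400 > r=4); After the difference (first − rest): none of the subtracted shapes is present at this height, so the r=11.5 cylinder is unchanged — 1 connected region; the sphere at (2, 4.5) does not reach this height (|z−center|=11.100 > r=11); Merging all regions: only that combined region is present, so the union is just that shape — 1 connected region. The result has 1 disconnected region.

1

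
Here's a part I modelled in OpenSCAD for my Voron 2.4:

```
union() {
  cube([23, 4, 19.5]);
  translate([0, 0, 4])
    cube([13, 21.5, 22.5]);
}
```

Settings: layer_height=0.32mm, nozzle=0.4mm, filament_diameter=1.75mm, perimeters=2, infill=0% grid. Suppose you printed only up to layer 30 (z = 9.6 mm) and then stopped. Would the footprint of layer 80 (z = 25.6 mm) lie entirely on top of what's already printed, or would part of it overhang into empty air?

Compare the two slices. At z = 9.6: the cube is present — its section is the full 23×4 rectangle (area 92.00 mm²); the cube (footprint 13×21.5) is included at this height (area 279.50 mm²); Combining (union): the regions partially overlap — summed areas 371.50 mm² minus the doubly-counted overlap 52.00 mm² gives 319.50 mm² — area = 319.50 mm². At z = 25.6: the cube is absent (z outside [0, 19.5]); the cube is present — its section is the full 13×21.5 rectangle (area 279.50 mm²); Combining (union): only the 13×21.5 cube is present, so the union is just that shape — area = 279.50 mm². Checking containment: the cross-section at z = 25.6 is a subset of the cross-section at z = 9.6.

entirely on top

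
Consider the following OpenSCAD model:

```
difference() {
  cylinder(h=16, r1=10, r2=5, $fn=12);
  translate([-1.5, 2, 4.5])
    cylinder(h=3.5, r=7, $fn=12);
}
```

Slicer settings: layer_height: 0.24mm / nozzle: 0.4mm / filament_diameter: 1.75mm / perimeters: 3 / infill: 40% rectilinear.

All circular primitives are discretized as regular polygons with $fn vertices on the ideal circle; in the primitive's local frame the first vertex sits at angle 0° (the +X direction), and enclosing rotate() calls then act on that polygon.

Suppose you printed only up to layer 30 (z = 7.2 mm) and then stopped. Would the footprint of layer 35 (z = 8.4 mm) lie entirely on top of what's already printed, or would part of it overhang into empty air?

part overhangs

Compare the two slices. At z = 7.2: the cone (r1=10→r2=5) has section circumradius 7.750 here — a regular 12-gon (area = (12/2)·7.750²·sin(360°/12) = 180.19 mm²); the r=7 cylinder at (-1.5, 2) contributes a regular 12-gon of circumradius 7 (area = (12/2)·7.000²·sin(360°/12) = 147.00 mm²); Subtracting the remaining from the first: starting from the cone (180.19 mm²), the r=7 cylinder at (-1.5, 2) partially overlaps it — only the 126.09 mm² overlap (of its 147.00 mm²) is removed, clipping the outline — area = 54.09 mm². At z = 8.4: the cone: at t=0.525 of its height the radius interpolates to r₁+(r₂−r₁)t = 7.375, giving a regular 12-gon of that circumradius (area = (12/2)·7.375²·sin(360°/12) = 163.17 mm²); the cylinder at (-1.5, 2) is not intersected at this z (z outside [4.5, 8]); Taking the first minus the rest: none of the subtracted shapes is present at this height, so the cone is unchanged — area = 163.17 mm². Checking containment: at z = 8.4 the cross-section extends beyond the z = 7.2 cross-section by about 119.79 mm².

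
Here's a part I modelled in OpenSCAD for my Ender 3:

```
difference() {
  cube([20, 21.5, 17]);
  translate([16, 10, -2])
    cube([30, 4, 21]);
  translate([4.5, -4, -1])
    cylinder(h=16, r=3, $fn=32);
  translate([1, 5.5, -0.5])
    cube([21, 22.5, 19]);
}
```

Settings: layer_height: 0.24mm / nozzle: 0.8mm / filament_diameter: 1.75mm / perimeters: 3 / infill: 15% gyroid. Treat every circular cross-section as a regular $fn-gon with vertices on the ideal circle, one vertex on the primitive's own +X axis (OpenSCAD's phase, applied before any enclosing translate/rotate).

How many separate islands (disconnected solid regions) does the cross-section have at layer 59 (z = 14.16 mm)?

1

At z = 14.16 mm: the cube is present — its section is the full 20×21.5 rectangle; the cube at (16, 10) is present — its section is the full 30×4 rectangle; the r=3 cylinder at (4.5, -4) contributes a regular 32-gon of circumradius 3; the 21×22.5 cube at (1, 5.5) contributes its full rectangle; Taking the first minus the rest: starting from the 20×21.5 cube, the 30×4 cube at (16, 10) partially overlaps it — only the 16.00 mm² overlap (of its 120.00 mm²) is removed, clipping the outline; the r=3 cylinder at (4.5, -4) misses the remaining region (no effect); the 21×22.5 cube at (1, 5.5) partially overlaps it — only the 288.00 mm² overlap (of its 472.50 mm²) is removed, clipping the outline — 1 connected region. Overall, the cross-section is a single solid region. Island count = 1.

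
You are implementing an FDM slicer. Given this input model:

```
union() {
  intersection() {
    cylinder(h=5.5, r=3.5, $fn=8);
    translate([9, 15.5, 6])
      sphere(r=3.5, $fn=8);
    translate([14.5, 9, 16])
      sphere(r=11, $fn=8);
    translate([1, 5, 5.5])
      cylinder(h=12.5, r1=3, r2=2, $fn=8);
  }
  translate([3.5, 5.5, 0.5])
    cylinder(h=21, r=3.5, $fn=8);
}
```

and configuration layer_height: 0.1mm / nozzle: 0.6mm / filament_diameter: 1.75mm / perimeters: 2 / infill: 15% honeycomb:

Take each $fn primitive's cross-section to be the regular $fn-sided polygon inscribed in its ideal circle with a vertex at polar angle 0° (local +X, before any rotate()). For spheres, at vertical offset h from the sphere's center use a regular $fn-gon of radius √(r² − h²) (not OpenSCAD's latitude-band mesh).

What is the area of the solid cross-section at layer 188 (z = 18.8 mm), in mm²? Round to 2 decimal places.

At z = 18.8 mm: the cylinder does not reach this height (z outside [0, 5.5]); the sphere at (9, 15.5) is not intersected at this z (|z−center|=12.800 > r=3.5); the r=11 sphere at (14.5, 9) slices to a regular 8-gon of circumradius 10.638 (√(r²−h²) with h=2.8 from center) (area = (8/2)·10.638²·sin(360°/8) = 320.06 mm²); the cone at (1, 5) is absent (z outside [5.5, 18]); After intersecting: at least one operand is absent at this height, so nothing remains; the cylinder at (3.5, 5.5): section is a regular 8-gon, circumradius r=3.5 (area = (8/2)·3.500²·sin(360°/8) = 34.65 mm²); Merging all regions: only the r=3.5 cylinder at (3.5, 5.5) is present, so the union is just that shape — area = 34.65 mm². Overall, the cross-section is a single solid region. Net area = 34.65 mm².

34.65 mm²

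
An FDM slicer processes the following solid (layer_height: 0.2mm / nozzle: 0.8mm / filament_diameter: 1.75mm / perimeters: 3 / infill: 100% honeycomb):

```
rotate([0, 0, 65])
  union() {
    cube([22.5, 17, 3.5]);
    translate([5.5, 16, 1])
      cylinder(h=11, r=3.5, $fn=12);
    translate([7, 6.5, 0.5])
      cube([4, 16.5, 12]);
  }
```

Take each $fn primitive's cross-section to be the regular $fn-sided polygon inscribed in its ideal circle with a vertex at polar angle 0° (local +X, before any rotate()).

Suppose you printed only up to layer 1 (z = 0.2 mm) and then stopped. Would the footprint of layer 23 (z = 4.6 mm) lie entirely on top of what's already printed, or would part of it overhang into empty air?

Compare the two slices. At z = 0.2: the cube is present — its section is the full 22.5×17 rectangle (area 382.50 mm²); the cylinder at (5.5, 16) is absent (z outside [1, 12]); the cube at (7, 6.5) is absent (z outside [0.5, 12.5]); Taking the union: only the 22.5×17 cube is present, so the union is just that shape — area = 382.50 mm²; (rotated 65° about Z; rotation is an isometry so areas/perimeters/island counts are preserved). At z = 4.6: the cube is absent (z outside [0, 3.5]); the cylinder at (5.5, 16): section is a regular 12-gon, circumradius r=3.5 (area = (12/2)·3.500²·sin(360°/12) = 36.75 mm²); the 4×16.5 cube at (7, 6.5) contributes its full rectangle (area 66.00 mm²); Taking the union: the regions partially overlap — summed areas 102.75 mm² minus the doubly-counted overlap 8.48 mm² gives 94.27 mm² — area = 94.27 mm²; (rotated 65° about Z; rotation is an isometry so areas/perimeters/island counts are preserved). Checking containment: at z = 4.6 the cross-section extends beyond the z = 0.2 cross-section by about 33.27 mm².

part overhangs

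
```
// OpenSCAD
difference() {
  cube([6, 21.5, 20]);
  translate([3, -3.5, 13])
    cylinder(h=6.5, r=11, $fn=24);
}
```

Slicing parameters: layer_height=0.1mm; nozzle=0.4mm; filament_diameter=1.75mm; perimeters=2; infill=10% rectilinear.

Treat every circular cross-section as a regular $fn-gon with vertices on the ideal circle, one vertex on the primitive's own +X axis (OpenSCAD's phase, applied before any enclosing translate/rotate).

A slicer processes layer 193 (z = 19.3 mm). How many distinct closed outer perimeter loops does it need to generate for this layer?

At z = 19.3 mm: the 6×21.5 cube contributes its full rectangle; the r=11 cylinder at (3, -3.5) contributes a regular 24-gon of circumradius 11; Subtracting the remaining from the first: starting from the 6×21.5 cube, the r=11 cylinder at (3, -3.5) partially overlaps it — only the 43.81 mm² overlap (of its 375.81 mm²) is removed, clipping the outline — 1 connected region. The result has 1 disconnected region.

1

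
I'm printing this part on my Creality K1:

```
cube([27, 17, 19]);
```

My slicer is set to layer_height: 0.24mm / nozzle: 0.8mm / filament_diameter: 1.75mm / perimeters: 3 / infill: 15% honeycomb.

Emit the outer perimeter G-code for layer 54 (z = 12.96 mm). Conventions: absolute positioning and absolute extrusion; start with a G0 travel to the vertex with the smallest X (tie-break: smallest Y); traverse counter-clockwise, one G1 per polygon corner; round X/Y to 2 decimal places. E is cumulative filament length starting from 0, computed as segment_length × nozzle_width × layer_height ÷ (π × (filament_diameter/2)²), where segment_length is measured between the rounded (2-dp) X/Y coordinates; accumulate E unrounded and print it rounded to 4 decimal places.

At z = 12.96 mm: the 27×17 cube contributes its full rectangle. The outline is a single polygon with 4 vertices. Extrusion per mm of travel: 0.8 × 0.24 / (π × 0.875²) = 0.079824. Accumulating E over each segment gives final E = 7.0245.

G0 X0.00 Y0.00 Z12.96
G1 X27.00 Y0.00 E2.1553
G1 X27.00 Y17.00 E3.5123
G1 X0.00 Y17.00 E5.6675
G1 X0.00 Y0.00 E7.0245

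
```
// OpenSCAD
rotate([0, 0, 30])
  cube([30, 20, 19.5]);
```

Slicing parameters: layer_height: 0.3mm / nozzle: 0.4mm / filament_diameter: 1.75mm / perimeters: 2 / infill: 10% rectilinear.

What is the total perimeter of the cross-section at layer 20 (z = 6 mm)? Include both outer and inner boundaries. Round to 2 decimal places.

At z = 6 mm: the cube (footprint 30×20) is included at this height (perimeter 100.00 mm); (rotated 30° about Z; rotation is an isometry so areas/perimeters/island counts are preserved). Overall, the cross-section is a single solid region. Total boundary length (outer) = 100.00 mm.

100.00 mm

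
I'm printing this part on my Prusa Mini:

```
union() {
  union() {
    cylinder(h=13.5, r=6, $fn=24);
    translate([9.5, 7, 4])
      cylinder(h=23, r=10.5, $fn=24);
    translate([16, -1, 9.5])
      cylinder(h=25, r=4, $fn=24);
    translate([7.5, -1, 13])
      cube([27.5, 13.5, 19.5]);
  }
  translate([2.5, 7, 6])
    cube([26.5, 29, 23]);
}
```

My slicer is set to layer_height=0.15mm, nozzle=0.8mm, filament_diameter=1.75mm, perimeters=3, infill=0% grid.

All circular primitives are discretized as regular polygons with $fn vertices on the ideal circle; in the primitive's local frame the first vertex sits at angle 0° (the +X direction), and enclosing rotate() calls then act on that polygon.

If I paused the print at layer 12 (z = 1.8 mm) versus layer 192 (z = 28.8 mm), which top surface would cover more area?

layer 192 (z = 28.8 mm)

Layer 12 (z = 1.8): the cylinder: section is a regular 24-gon, circumradius r=6 (area = (24/2)·6.000²·sin(360°/24) = 111.81 mm²); the cylinder at (9.5, 7) is not intersected at this z (z outside [4, 27]); the cylinder at (16, -1) is not intersected at this z (z outside [9.5, 34.5]); the cube at (7.5, -1) is not intersected at this z (z outside [13, 32.5]); Merging all regions: only the r=6 cylinder is present, so the union is just that shape — area = 111.81 mm²; the cube at (2.5, 7) is absent (z outside [6, 29]); Merging all regions: only that combined region is present, so the union is just that shape — area = 111.81 mm². So its area = 111.81 mm². Layer 192 (z = 28.8): the cylinder is absent (z outside [0, 13.5]); the cylinder at (9.5, 7) is not intersected at this z (z outside [4, 27]); the r=4 cylinder at (16, -1) gives a regular 24-gon of circumradius 4 (constant along its height) (area = (24/2)·4.000²·sin(360°/24) = 49.69 mm²); the cube at (7.5, -1) is present — its section is the full 27.5×13.5 rectangle (area 371.25 mm²); Combining (union): the regions partially overlap — summed areas 420.94 mm² minus the doubly-counted overlap 24.85 mm² gives 396.10 mm² — area = 396.10 mm²; the cube at (2.5, 7) is present — its section is the full 26.5×29 rectangle (area 768.50 mm²); Taking the union: the regions partially overlap — summed areas 1164.60 mm² minus the doubly-counted overlap 118.25 mm² gives 1046.35 mm² — area = 1046.35 mm². So its area = 1046.35 mm². Layer 192 is larger (1046.35 vs 111.81 mm²).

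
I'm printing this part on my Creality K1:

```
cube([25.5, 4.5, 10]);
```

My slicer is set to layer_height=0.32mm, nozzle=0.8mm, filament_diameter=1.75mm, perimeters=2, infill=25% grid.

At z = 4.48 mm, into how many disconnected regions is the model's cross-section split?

1

At z = 4.48 mm: the cube is present — its section is the full 25.5×4.5 rectangle. The result has 1 disconnected region.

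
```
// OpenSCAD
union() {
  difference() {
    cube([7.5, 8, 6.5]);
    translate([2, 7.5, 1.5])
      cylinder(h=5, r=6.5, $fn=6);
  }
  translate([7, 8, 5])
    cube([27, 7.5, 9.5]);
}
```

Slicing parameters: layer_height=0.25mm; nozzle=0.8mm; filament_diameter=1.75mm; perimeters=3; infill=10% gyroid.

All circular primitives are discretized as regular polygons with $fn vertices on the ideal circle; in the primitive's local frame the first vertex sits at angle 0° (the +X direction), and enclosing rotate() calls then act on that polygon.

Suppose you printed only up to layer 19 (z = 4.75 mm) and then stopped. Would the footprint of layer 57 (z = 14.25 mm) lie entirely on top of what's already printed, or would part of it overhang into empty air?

part overhangs

Compare the two slices. At z = 4.75: the cube is present — its section is the full 7.5×8 rectangle (area 60.00 mm²); the r=6.5 cylinder at (2, 7.5) contributes a regular 6-gon of circumradius 6.5 (area = (6/2)·6.500²·sin(360°/6) = 109.77 mm²); Subtracting the remaining from the first: starting from the 7.5×8 cube (60.00 mm²), the r=6.5 cylinder at (2, 7.5) partially overlaps it — only the 41.58 mm² overlap (of its 109.77 mm²) is removed, clipping the outline — area = 18.42 mm²; the cube at (7, 8) is absent (z outside [5, 14.5]); Combining (union): only that combined region is present, so the union is just that shape — area = 18.42 mm². At z = 14.25: the cube does not reach this height (z outside [0, 6.5]); the cylinder at (2, 7.5) does not reach this height (z outside [1.5, 6.5]); After the difference (first − rest): the first operand is absent here, so nothing remains; the cube at (7, 8) (footprint 27×7.5) is included at this height (area 202.50 mm²); Taking the union: only the 27×7.5 cube at (7, 8) is present, so the union is just that shape — area = 202.50 mm². Checking containment: at z = 14.25 the cross-section extends beyond the z = 4.75 cross-section by about 202.50 mm².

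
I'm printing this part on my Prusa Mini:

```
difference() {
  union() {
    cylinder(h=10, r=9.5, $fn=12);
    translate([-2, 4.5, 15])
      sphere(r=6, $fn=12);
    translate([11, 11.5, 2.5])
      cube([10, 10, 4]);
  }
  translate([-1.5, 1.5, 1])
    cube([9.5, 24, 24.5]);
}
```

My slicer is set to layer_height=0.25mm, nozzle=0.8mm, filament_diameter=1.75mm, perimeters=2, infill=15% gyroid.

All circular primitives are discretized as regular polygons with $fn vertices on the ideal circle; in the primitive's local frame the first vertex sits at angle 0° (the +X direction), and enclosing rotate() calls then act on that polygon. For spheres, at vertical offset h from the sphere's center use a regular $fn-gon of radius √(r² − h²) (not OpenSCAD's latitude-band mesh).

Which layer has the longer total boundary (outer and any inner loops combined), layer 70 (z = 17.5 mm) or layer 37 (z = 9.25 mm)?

layer 37 (z = 9.25 mm)

Layer 70 (z = 17.5): the cylinder is absent (z outside [0, 10]); the sphere at (-2, 4.5): section is a regular 12-gon, circumradius = √(r²−h²) = √(6²−2.5²) = 5.454 (perimeter = 2·12·5.454·sin(180°/12) = 33.88 mm); the cube at (11, 11.5) is absent (z outside [2.5, 6.5]); Merging all regions: only the r=6 sphere at (-2, 4.5) is present, so the union is just that shape — boundary = 33.88 mm; the 9.5×24 cube at (-1.5, 1.5) contributes its full rectangle (perimeter 67.00 mm); Taking the first minus the rest: starting from the result so far, the 9.5×24 cube at (-1.5, 1.5) partially overlaps it — only the 33.25 mm² overlap (of its 228.00 mm²) is removed, clipping the outline — boundary = 34.99 mm. So its perimeter = 34.99 mm. Layer 37 (z = 9.25): the r=9.5 cylinder contributes a regular 12-gon of circumradius 9.5 (perimeter = 2·12·9.500·sin(180°/12) = 59.01 mm); the r=6 sphere at (-2, 4.5) slices to a regular 12-gon of circumradius 1.714 (√(r²−h²) with h=5.75 from center) (perimeter = 2·12·1.714·sin(180°/12) = 10.65 mm); the cube at (11, 11.5) is not intersected at this z (z outside [2.5, 6.5]); Combining (union): the r=6 sphere at (-2, 4.5) lies entirely inside the r=9.5 cylinder, so the union is just the r=9.5 cylinder — boundary = 59.01 mm; the cube at (-1.5, 1.5) is present — its section is the full 9.5×24 rectangle (perimeter 67.00 mm); Taking the first minus the rest: starting from the result so far, the 9.5×24 cube at (-1.5, 1.5) partially overlaps it — only the 63.26 mm² overlap (of its 228.00 mm²) is removed, clipping the outline — boundary = 68.52 mm. So its perimeter = 68.52 mm. Layer 37 is larger (68.52 vs 34.99 mm).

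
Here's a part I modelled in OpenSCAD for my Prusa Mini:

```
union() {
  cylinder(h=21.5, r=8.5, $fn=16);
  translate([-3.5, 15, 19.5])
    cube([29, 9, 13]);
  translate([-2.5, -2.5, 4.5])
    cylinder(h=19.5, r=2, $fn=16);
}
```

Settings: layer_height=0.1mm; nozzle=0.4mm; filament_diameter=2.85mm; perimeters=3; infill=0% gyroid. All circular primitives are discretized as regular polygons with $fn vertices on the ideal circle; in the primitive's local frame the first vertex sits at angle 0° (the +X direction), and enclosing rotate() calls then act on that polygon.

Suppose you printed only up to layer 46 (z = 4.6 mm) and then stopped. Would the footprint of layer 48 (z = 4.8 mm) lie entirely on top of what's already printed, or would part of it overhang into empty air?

entirely on top

Compare the two slices. At z = 4.6: the r=8.5 cylinder contributes a regular 16-gon of circumradius 8.5 (area = (16/2)·8.500²·sin(360°/16) = 221.19 mm²); the cube at (-3.5, 15) is not intersected at this z (z outside [19.5, 32.5]); the r=2 cylinder at (-2.5, -2.5) contributes a regular 16-gon of circumradius 2 (area = (16/2)·2.000²·sin(360°/16) = 12.25 mm²); Combining (union): the r=2 cylinder at (-2.5, -2.5) lies entirely inside the r=8.5 cylinder, so the union is just the r=8.5 cylinder — area = 221.19 mm². At z = 4.8: the cylinder: section is a regular 16-gon, circumradius r=8.5 (area = (16/2)·8.500²·sin(360°/16) = 221.19 mm²); the cube at (-3.5, 15) is not intersected at this z (z outside [19.5, 32.5]); the cylinder at (-2.5, -2.5): section is a regular 16-gon, circumradius r=2 (area = (16/2)·2.000²·sin(360°/16) = 12.25 mm²); Combining (union): the r=2 cylinder at (-2.5, -2.5) lies entirely inside the r=8.5 cylinder, so the union is just the r=8.5 cylinder — area = 221.19 mm². Checking containment: the cross-section at z = 4.8 is a subset of the cross-section at z = 4.6.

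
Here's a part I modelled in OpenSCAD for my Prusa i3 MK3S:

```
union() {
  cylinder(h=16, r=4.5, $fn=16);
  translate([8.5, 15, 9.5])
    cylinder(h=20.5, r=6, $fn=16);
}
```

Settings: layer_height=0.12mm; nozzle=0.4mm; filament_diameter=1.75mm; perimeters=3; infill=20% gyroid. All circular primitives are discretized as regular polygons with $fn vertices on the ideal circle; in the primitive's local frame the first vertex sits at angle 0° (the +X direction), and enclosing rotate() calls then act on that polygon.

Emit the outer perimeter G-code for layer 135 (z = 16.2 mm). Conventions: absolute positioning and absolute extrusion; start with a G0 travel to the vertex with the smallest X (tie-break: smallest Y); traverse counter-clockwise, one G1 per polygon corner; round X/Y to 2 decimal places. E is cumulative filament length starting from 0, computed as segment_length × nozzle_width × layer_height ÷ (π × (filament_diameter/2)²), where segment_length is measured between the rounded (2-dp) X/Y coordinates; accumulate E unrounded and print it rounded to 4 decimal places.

At z = 16.2 mm: the cylinder is not intersected at this z (z outside [0, 16]); the r=6 cylinder at (8.5, 15) contributes a regular 16-gon of circumradius 6; Merging all regions: only the r=6 cylinder at (8.5, 15) is present, so the union is just that shape — 1 connected region. The outline is a single polygon with 16 vertices. Extrusion per mm of travel: 0.4 × 0.12 / (π × 0.875²) = 0.019956. Accumulating E over each segment gives final E = 0.7473.

G0 X2.50 Y15.00 Z16.20
G1 X2.96 Y12.70 E0.0468
G1 X4.26 Y10.76 E0.0934
G1 X6.20 Y9.46 E0.1400
G1 X8.50 Y9.00 E0.1868
G1 X10.80 Y9.46 E0.2336
G1 X12.74 Y10.76 E0.2802
G1 X14.04 Y12.70 E0.3268
G1 X14.50 Y15.00 E0.3736
G1 X14.04 Y17.30 E0.4205
G1 X12.74 Y19.24 E0.4671
G1 X10.80 Y20.54 E0.5137
G1 X8.50 Y21.00 E0.5605
G1 X6.20 Y20.54 E0.6073
G1 X4.26 Y19.24 E0.6539
G1 X2.96 Y17.30 E0.7005
G1 X2.50 Y15.00 E0.7473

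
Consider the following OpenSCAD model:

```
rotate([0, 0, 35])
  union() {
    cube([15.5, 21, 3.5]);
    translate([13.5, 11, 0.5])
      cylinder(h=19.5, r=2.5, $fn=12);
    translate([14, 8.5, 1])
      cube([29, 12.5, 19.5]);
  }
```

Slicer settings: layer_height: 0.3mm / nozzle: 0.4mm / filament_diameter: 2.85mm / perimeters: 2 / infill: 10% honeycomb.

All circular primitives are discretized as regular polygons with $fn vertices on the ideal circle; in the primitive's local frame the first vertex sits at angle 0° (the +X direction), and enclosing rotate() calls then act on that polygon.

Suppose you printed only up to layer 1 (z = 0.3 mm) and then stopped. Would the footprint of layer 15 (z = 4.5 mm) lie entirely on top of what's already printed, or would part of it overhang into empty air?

part overhangs

Compare the two slices. At z = 0.3: the cube is present — its section is the full 15.5×21 rectangle (area 325.50 mm²); the cylinder at (13.5, 11) is not intersected at this z (z outside [0.5, 20]); the cube at (14, 8.5) does not reach this height (z outside [1, 20.5]); Combining (union): only the 15.5×21 cube is present, so the union is just that shape — area = 325.50 mm²; (rotated 35° about Z; rotation is an isometry so areas/perimeters/island counts are preserved). At z = 4.5: the cube does not reach this height (z outside [0, 3.5]); the r=2.5 cylinder at (13.5, 11) contributes a regular 12-gon of circumradius 2.5 (area = (12/2)·2.500²·sin(360°/12) = 18.75 mm²); the cube at (14, 8.5) (footprint 29×12.5) is included at this height (area 362.50 mm²); Merging all regions: the regions partially overlap — summed areas 381.25 mm² minus the doubly-counted overlap 6.94 mm² gives 374.31 mm² — area = 374.31 mm²; (whole slice rotated 35° about Z — lengths, areas and connectivity unchanged). Checking containment: at z = 4.5 the cross-section extends beyond the z = 0.3 cross-section by about 343.75 mm².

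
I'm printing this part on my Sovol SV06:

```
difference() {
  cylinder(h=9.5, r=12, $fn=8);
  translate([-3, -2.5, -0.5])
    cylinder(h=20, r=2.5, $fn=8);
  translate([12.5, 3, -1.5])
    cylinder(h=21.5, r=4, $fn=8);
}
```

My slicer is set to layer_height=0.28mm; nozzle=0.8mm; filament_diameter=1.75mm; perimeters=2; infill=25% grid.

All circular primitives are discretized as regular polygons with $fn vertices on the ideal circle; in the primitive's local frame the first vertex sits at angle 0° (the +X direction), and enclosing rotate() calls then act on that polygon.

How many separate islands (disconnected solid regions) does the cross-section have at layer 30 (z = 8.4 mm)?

1

At z = 8.4 mm: the r=12 cylinder contributes a regular 8-gon of circumradius 12; the cylinder at (-3, -2.5): section is a regular 8-gon, circumradius r=2.5; the r=4 cylinder at (12.5, 3) gives a regular 8-gon of circumradius 4 (constant along its height); Subtracting the remaining from the first: starting from the r=12 cylinder, the r=2.5 cylinder at (-3, -2.5) lies wholly inside it (removes its full 17.68 mm² and its 15.31 mm outline becomes a hole wall); the r=4 cylinder at (12.5, 3) partially overlaps it — only the 10.47 mm² overlap (of its 45.25 mm²) is removed, clipping the outline — 1 connected region with 1 hole. Overall, the cross-section is one region with 1 hole. Island count = 1.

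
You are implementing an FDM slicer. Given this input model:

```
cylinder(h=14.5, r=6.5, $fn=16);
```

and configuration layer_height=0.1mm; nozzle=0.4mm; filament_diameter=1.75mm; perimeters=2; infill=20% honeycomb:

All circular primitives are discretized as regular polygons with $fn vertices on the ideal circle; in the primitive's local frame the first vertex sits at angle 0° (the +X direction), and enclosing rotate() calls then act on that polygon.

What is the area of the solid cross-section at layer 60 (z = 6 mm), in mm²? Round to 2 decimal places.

129.35 mm²

At z = 6 mm: the cylinder: section is a regular 16-gon, circumradius r=6.5 (area = (16/2)·6.500²·sin(360°/16) = 129.35 mm²). Overall, the cross-section is a single solid region. Net area = 129.35 mm².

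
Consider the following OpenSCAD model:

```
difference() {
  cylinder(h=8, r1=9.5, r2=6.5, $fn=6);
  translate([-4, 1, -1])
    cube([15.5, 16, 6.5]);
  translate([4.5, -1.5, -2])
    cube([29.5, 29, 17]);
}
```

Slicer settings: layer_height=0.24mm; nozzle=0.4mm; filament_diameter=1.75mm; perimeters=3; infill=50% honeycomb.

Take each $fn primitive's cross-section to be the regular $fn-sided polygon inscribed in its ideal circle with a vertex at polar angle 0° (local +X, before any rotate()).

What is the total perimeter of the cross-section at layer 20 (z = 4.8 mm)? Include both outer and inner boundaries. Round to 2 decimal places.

47.51 mm

At z = 4.8 mm: the cone contributes a regular 6-gon of circumradius 7.700 (interpolated between r1=9.5 and r2=6.5 at t=0.600) (perimeter = 2·6·7.700·sin(180°/6) = 46.20 mm); the cube at (-4, 1) (footprint 15.5×16) is included at this height (perimeter 63.00 mm); the cube at (4.5, -1.5) (footprint 29.5×29) is included at this height (perimeter 117.00 mm); Subtracting the remaining from the first: starting from the cone, the 15.5×16 cube at (-4, 1) partially overlaps it — only the 53.75 mm² overlap (of its 248.00 mm²) is removed, clipping the outline; the 29.5×29 cube at (4.5, -1.5) partially overlaps it — only the 7.06 mm² overlap (of its 855.50 mm²) is removed, clipping the outline — boundary = 47.51 mm. Overall, the cross-section is a single solid region. Total boundary length (outer) = 47.51 mm.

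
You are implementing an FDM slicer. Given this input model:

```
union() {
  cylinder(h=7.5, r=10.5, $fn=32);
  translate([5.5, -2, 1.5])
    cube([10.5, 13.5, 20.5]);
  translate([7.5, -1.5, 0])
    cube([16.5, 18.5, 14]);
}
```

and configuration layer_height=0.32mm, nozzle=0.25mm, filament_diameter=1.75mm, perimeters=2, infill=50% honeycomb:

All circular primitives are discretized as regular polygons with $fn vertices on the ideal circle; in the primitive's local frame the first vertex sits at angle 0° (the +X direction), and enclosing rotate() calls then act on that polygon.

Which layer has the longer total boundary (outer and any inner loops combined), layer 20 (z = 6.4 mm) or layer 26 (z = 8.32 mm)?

layer 20 (z = 6.4 mm)

Layer 20 (z = 6.4): the r=10.5 cylinder gives a regular 32-gon of circumradius 10.5 (constant along its height) (perimeter = 2·32·10.500·sin(180°/32) = 65.87 mm); the cube at (5.5, -2) (footprint 10.5×13.5) is included at this height (perimeter 48.00 mm); the cube at (7.5, -1.5) is present — its section is the full 16.5×18.5 rectangle (perimeter 70.00 mm); Taking the union: the regions partially overlap (shared area 151.55 mm²), so the edge portions inside another operand are dropped and the merged outline is re-measured after clipping — boundary = 112.48 mm. So its perimeter = 112.48 mm. Layer 26 (z = 8.32): the cylinder is absent (z outside [0, 7.5]); the cube at (5.5, -2) (footprint 10.5×13.5) is included at this height (perimeter 48.00 mm); the cube at (7.5, -1.5) is present — its section is the full 16.5×18.5 rectangle (perimeter 70.00 mm); Merging all regions: the regions partially overlap (shared area 110.50 mm²), so the edge portions inside another operand are dropped and the merged outline is re-measured after clipping — boundary = 75.00 mm. So its perimeter = 75.00 mm. Layer 20 is larger (112.48 vs 75.00 mm).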